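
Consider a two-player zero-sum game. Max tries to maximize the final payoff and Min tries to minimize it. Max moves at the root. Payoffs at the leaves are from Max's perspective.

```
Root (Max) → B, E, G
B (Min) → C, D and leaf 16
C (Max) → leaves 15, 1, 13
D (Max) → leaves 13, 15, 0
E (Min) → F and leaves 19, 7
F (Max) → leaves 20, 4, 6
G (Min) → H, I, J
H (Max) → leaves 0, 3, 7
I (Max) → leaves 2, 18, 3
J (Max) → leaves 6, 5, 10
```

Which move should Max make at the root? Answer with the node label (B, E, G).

B

C (Max): max(15, 1, 13) = 15
D (Max): max(13, 15, 0) = 15
B (Min): min(15, 15, 16) = 15
F (Max): max(20, 4, 6) = 20
E (Min): min(20, 19, 7) = 7
H (Max): max(0, 3, 7) = 7
I (Max): max(2, 18, 3) = 18
J (Max): max(6, 5, 10) = 10
G (Min): min(7, 18, 10) = 7
Root (Max): max(15, 7, 7) = 15
Max picks the child with the highest value: B (value 15).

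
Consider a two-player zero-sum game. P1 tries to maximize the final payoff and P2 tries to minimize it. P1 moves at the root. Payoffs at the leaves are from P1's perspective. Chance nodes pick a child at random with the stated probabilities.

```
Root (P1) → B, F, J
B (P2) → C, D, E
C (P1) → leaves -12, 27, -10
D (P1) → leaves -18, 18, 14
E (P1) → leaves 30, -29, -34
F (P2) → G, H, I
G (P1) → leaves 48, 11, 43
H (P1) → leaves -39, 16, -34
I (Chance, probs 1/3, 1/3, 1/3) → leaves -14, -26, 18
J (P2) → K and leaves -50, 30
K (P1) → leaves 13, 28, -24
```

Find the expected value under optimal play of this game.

C (P1): max(-12, 27, -10) = 27
D (P1): max(-18, 18, 14) = 18
E (P1): max(30, -29, -34) = 30
B (P2): min(27, 18, 30) = 18
G (P1): max(48, 11, 43) = 48
H (P1): max(-39, 16, -34) = 16
I (Chance): 1/3·-14 + 1/3·-26 + 1/3·18 = -7.33
F (P2): min(48, 16, -7.33) = -7.33
K (P1): max(13, 28, -24) = 28
J (P2): min(28, -50, 30) = -50
Root (P1): max(18, -7.33, -50) = 18

18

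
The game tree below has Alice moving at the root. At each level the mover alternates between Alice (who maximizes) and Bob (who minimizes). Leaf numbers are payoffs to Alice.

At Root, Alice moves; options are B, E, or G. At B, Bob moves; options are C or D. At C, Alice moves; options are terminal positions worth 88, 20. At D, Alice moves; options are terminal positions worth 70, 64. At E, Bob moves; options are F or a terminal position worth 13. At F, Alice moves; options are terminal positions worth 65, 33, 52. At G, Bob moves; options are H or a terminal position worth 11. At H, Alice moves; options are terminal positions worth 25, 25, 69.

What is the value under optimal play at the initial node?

C (Alice): max(88, 20) = 88
D (Alice): max(70, 64) = 70
B (Bob): min(88, 70) = 70
F (Alice): max(65, 33, 52) = 65
E (Bob): min(65, 13) = 13
H (Alice): max(25, 25, 69) = 69
G (Bob): min(69, 11) = 11
Root (Alice): max(70, 13, 11) = 70

70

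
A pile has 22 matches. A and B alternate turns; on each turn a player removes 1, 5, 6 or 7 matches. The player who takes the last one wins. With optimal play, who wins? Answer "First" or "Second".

Positions where the player to move wins (W) vs loses (L):
i:   0  1  2  3  4  5  6  7  8  9 10 11 12 13 14 15 16 17 18 19 20 21 22
     L  W  L  W  L  W  W  W  W  W  W  W  L  W  L  W  L  W  W  W  W  W  W
Position 22 is W, so the first player wins.

First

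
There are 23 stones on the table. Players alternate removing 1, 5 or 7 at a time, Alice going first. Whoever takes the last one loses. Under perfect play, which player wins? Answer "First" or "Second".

Second

Compute winning (W) and losing (L) positions by backward induction:
i:   0  1  2  3  4  5  6  7  8  9 10 11 12 13 14 15 16 17 18 19 20 21 22 23
     W  L  W  L  W  L  W  L  W  L  W  L  W  L  W  L  W  L  W  L  W  L  W  L
Position 23 is L, so the second player wins.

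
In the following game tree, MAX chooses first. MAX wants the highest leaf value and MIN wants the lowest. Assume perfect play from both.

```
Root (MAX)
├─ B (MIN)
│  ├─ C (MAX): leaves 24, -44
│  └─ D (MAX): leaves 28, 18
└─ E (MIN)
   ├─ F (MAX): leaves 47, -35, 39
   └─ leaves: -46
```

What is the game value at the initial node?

24

C (MAX): max(24, -44) = 24
D (MAX): max(28, 18) = 28
B (MIN): min(24, 28) = 24
F (MAX): max(47, -35, 39) = 47
E (MIN): min(47, -46) = -46
Root (MAX): max(24, -46) = 24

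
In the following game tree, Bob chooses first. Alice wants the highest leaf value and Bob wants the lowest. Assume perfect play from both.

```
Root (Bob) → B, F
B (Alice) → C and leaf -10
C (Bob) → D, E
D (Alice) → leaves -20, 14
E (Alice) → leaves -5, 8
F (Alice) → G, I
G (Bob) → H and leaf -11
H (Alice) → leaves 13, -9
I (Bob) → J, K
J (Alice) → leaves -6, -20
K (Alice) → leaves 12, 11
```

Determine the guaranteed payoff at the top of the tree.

-6

D (Alice): max(-20, 14) = 14
E (Alice): max(-5, 8) = 8
C (Bob): min(14, 8) = 8
B (Alice): max(8, -10) = 8
H (Alice): max(13, -9) = 13
G (Bob): min(13, -11) = -11
J (Alice): max(-6, -20) = -6
K (Alice): max(12, 11) = 12
I (Bob): min(-6, 12) = -6
F (Alice): max(-11, -6) = -6
Root (Bob): min(8, -6) = -6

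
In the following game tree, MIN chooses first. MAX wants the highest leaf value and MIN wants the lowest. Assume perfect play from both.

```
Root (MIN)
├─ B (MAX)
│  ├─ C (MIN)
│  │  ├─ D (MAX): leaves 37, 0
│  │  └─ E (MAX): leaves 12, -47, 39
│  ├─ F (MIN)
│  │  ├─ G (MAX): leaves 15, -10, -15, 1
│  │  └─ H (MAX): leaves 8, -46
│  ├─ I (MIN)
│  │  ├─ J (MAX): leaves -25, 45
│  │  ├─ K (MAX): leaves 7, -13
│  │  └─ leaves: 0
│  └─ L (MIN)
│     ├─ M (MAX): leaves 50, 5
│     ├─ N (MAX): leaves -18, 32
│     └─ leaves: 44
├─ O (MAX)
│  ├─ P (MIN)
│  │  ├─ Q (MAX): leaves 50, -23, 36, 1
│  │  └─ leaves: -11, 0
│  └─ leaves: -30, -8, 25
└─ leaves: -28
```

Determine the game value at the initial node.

-28

D (MAX): max(37, 0) = 37
E (MAX): max(12, -47, 39) = 39
C (MIN): min(37, 39) = 37
G (MAX): max(15, -10, -15, 1) = 15
H (MAX): max(8, -46) = 8
F (MIN): min(15, 8) = 8
J (MAX): max(-25, 45) = 45
K (MAX): max(7, -13) = 7
I (MIN): min(45, 7, 0) = 0
M (MAX): max(50, 5) = 50
N (MAX): max(-18, 32) = 32
L (MIN): min(50, 32, 44) = 32
B (MAX): max(37, 8, 0, 32) = 37
Q (MAX): max(50, -23, 36, 1) = 50
P (MIN): min(50, -11, 0) = -11
O (MAX): max(-11, -30, -8, 25) = 25
Root (MIN): min(37, 25, -28) = -28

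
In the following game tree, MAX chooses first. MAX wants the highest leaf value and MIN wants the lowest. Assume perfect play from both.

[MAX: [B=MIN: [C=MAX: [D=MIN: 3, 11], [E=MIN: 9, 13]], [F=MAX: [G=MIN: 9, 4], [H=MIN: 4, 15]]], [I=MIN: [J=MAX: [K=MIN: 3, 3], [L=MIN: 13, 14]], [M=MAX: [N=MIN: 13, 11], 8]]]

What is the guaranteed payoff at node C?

9

D: min(3, 11) = 3
E: min(9, 13) = 9
C: max(3, 9) = 9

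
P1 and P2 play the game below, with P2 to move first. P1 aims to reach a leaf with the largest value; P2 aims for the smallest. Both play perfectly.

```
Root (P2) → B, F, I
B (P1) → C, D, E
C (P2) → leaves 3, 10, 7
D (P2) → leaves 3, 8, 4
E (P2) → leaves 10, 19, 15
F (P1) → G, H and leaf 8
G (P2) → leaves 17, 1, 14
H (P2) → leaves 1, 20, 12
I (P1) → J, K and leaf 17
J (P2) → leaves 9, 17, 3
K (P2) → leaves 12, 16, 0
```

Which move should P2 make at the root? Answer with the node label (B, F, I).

C (P2): min(3, 10, 7) = 3
D (P2): min(3, 8, 4) = 3
E (P2): min(10, 19, 15) = 10
B (P1): max(3, 3, 10) = 10
G (P2): min(17, 1, 14) = 1
H (P2): min(1, 20, 12) = 1
F (P1): max(1, 1, 8) = 8
J (P2): min(9, 17, 3) = 3
K (P2): min(12, 16, 0) = 0
I (P1): max(3, 0, 17) = 17
Root (P2): min(10, 8, 17) = 8
P2 picks the child with the lowest value: F (value 8).

F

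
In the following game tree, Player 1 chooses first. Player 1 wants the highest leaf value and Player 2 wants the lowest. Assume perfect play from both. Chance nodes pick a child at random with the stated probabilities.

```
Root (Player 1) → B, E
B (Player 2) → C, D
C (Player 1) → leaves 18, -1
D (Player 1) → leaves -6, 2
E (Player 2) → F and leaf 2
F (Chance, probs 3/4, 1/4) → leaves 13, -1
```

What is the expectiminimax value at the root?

2

C (Player 1): max(18, -1) = 18
D (Player 1): max(-6, 2) = 2
B (Player 2): min(18, 2) = 2
F (Chance): 3/4·13 + 1/4·-1 = 9.5
E (Player 2): min(9.5, 2) = 2
Root (Player 1): max(2, 2) = 2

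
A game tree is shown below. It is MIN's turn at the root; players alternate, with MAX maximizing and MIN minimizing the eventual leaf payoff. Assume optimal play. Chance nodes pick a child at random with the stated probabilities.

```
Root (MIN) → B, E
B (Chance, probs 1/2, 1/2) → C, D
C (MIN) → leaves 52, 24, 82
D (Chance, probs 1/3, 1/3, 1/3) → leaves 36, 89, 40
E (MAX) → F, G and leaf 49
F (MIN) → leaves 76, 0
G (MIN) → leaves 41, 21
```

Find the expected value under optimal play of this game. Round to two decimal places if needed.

39.5

C (MIN): min(52, 24, 82) = 24
D (Chance): 1/3·36 + 1/3·89 + 1/3·40 = 55
B (Chance): 1/2·24 + 1/2·55 = 39.5
F (MIN): min(76, 0) = 0
G (MIN): min(41, 21) = 21
E (MAX): max(0, 21, 49) = 49
Root (MIN): min(39.5, 49) = 39.5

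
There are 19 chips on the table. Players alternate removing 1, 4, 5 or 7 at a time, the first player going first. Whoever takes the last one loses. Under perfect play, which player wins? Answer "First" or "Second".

Second

Compute winning (W) and losing (L) positions by backward induction:
i:   0  1  2  3  4  5  6  7  8  9 10 11 12 13 14 15 16 17 18 19
     W  L  W  L  W  W  W  W  W  L  W  L  W  W  W  W  W  L  W  L
Position 19 is L, so the second player wins.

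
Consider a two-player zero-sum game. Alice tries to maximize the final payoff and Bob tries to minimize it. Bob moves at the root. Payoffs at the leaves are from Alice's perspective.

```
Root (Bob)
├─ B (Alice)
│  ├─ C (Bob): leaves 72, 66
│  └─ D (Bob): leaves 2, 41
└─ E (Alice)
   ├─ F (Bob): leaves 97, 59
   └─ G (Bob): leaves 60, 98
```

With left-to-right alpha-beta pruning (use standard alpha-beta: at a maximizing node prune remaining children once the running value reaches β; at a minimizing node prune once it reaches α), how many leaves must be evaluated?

C [α=-∞,β=+∞]: v=66
D [α=66,β=+∞]: v=2 after child 1 ≤ α → α-cutoff, skip 1
B [α=-∞,β=+∞]: v=66
F [α=-∞,β=66]: v=59
G [α=59,β=66]: v=60
E [α=-∞,β=66]: v=60
Root [α=-∞,β=+∞]: v=60
Leaves evaluated: 7 of 8.

7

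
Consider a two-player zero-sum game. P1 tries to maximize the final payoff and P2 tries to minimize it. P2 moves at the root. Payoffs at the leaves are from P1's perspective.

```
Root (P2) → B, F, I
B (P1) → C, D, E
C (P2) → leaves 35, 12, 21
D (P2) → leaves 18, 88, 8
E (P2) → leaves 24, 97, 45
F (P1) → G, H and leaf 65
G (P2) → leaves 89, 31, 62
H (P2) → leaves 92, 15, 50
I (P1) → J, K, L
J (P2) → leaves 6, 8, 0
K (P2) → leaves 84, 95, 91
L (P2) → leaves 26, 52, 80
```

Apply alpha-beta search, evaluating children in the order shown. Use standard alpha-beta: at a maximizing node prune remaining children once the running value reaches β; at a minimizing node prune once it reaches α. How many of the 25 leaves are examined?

C [α=-∞,β=+∞]: v=12
D [α=12,β=+∞]: v=8
E [α=12,β=+∞]: v=24
B [α=-∞,β=+∞]: v=24
G [α=-∞,β=24]: v=31
F [α=-∞,β=24]: v=31 after child 1 ≥ β → β-cutoff, skip 2
J [α=-∞,β=24]: v=0
K [α=0,β=24]: v=84
I [α=-∞,β=24]: v=84 after child 2 ≥ β → β-cutoff, skip 1
Root [α=-∞,β=+∞]: v=24
Leaves evaluated: 18 of 25.

18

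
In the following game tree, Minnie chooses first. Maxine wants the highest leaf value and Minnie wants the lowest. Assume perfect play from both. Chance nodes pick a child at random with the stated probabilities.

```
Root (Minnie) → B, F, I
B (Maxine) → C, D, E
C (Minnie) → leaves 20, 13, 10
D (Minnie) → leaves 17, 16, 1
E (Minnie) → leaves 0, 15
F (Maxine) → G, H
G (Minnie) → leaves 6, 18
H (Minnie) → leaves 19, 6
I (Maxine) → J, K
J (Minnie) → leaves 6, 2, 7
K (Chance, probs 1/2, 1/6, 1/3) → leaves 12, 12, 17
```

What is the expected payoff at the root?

C (Minnie): min(20, 13, 10) = 10
D (Minnie): min(17, 16, 1) = 1
E (Minnie): min(0, 15) = 0
B (Maxine): max(10, 1, 0) = 10
G (Minnie): min(6, 18) = 6
H (Minnie): min(19, 6) = 6
F (Maxine): max(6, 6) = 6
J (Minnie): min(6, 2, 7) = 2
K (Chance): 1/2·12 + 1/6·12 + 1/3·17 = 13.67
I (Maxine): max(2, 13.67) = 13.67
Root (Minnie): min(10, 6, 13.67) = 6

6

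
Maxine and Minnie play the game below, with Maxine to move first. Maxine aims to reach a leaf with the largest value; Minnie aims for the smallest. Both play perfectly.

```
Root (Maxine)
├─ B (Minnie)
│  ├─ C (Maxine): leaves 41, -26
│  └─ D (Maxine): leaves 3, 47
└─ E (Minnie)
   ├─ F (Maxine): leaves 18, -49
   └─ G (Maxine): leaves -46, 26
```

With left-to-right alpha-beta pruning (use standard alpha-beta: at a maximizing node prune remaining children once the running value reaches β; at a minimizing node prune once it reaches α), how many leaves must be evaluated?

C [α=-∞,β=+∞]: v=41
D [α=-∞,β=41]: v=47
B [α=-∞,β=+∞]: v=41
F [α=41,β=+∞]: v=18
E [α=41,β=+∞]: v=18 after child 1 ≤ α → α-cutoff, skip 1
Root [α=-∞,β=+∞]: v=41
Leaves evaluated: 6 of 8.

6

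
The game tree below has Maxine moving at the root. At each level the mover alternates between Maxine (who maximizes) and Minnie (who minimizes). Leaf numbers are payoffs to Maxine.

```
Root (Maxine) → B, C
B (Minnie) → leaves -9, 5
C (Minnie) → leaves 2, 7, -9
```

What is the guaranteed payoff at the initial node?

-9

B (Minnie): min(-9, 5) = -9
C (Minnie): min(2, 7, -9) = -9
Root (Maxine): max(-9, -9) = -9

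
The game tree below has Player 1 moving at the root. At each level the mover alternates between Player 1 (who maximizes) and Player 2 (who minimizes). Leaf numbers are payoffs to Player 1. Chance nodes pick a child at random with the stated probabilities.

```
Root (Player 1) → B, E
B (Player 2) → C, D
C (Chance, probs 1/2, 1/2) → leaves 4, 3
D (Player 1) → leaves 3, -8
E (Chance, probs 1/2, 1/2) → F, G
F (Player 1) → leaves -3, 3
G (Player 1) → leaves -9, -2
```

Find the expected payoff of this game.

C (Chance): 1/2·4 + 1/2·3 = 3.5
D (Player 1): max(3, -8) = 3
B (Player 2): min(3.5, 3) = 3
F (Player 1): max(-3, 3) = 3
G (Player 1): max(-9, -2) = -2
E (Chance): 1/2·3 + 1/2·-2 = 0.5
Root (Player 1): max(3, 0.5) = 3

3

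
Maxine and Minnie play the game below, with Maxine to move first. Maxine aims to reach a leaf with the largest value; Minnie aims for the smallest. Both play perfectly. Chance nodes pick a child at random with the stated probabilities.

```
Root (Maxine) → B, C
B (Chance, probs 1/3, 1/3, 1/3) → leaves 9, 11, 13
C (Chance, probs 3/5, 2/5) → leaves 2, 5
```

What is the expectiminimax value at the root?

B (Chance): 1/3·9 + 1/3·11 + 1/3·13 = 11
C (Chance): 3/5·2 + 2/5·5 = 3.2
Root (Maxine): max(11, 3.2) = 11

11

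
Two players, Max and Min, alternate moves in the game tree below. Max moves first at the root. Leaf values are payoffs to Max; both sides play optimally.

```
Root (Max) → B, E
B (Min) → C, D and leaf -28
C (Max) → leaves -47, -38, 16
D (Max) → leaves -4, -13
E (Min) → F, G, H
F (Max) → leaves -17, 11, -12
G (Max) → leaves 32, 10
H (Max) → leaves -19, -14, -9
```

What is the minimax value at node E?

F: max(-17, 11, -12) = 11
G: max(32, 10) = 32
H: max(-19, -14, -9) = -9
E: min(11, 32, -9) = -9

-9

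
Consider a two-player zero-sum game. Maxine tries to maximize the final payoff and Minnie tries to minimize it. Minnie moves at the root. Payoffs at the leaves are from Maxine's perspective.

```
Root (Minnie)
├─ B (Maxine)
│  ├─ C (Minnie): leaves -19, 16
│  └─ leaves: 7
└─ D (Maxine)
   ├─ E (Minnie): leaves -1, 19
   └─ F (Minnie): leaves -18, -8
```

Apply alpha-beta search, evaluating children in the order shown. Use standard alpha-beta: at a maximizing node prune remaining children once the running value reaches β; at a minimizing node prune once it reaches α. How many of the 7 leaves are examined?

6

C [α=-∞,β=+∞]: v=-19
B [α=-∞,β=+∞]: v=7
E [α=-∞,β=7]: v=-1
F [α=-1,β=7]: v=-18 after child 1 ≤ α → α-cutoff, skip 1
D [α=-∞,β=7]: v=-1
Root [α=-∞,β=+∞]: v=-1
Leaves evaluated: 6 of 7.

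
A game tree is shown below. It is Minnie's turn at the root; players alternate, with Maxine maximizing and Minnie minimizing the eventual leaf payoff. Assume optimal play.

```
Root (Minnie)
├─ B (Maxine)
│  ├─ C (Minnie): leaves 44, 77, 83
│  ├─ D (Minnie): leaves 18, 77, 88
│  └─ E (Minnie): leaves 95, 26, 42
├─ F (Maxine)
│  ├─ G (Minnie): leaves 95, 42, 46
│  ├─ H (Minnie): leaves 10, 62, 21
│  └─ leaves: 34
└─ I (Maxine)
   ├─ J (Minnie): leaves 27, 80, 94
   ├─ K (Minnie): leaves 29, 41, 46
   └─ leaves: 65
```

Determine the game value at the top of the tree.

C (Minnie): min(44, 77, 83) = 44
D (Minnie): min(18, 77, 88) = 18
E (Minnie): min(95, 26, 42) = 26
B (Maxine): max(44, 18, 26) = 44
G (Minnie): min(95, 42, 46) = 42
H (Minnie): min(10, 62, 21) = 10
F (Maxine): max(42, 10, 34) = 42
J (Minnie): min(27, 80, 94) = 27
K (Minnie): min(29, 41, 46) = 29
I (Maxine): max(27, 29, 65) = 65
Root (Minnie): min(44, 42, 65) = 42

42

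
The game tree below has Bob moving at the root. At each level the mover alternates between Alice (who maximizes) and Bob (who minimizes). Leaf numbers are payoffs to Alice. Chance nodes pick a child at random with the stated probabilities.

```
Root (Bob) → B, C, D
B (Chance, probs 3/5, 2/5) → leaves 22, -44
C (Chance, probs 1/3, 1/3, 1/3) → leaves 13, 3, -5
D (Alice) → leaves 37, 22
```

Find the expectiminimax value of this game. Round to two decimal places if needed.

B (Chance): 3/5·22 + 2/5·-44 = -4.4
C (Chance): 1/3·13 + 1/3·3 + 1/3·-5 = 3.67
D (Alice): max(37, 22) = 37
Root (Bob): min(-4.4, 3.67, 37) = -4.4

-4.4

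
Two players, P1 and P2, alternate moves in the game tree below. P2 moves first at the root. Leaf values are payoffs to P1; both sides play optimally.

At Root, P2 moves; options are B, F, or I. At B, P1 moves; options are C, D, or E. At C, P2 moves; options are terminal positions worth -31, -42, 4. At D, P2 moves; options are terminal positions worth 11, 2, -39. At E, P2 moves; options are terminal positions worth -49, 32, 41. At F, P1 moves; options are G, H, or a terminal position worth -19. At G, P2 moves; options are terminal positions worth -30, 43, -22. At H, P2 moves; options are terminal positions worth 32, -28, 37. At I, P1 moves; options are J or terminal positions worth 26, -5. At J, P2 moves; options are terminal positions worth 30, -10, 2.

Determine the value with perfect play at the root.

-39

C (P2): min(-31, -42, 4) = -42
D (P2): min(11, 2, -39) = -39
E (P2): min(-49, 32, 41) = -49
B (P1): max(-42, -39, -49) = -39
G (P2): min(-30, 43, -22) = -30
H (P2): min(32, -28, 37) = -28
F (P1): max(-30, -28, -19) = -19
J (P2): min(30, -10, 2) = -10
I (P1): max(-10, 26, -5) = 26
Root (P2): min(-39, -19, 26) = -39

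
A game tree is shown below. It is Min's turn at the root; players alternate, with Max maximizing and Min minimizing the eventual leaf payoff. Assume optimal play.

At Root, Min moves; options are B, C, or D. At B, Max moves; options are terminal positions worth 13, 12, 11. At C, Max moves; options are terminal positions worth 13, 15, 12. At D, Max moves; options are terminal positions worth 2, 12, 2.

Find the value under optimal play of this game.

B (Max): max(13, 12, 11) = 13
C (Max): max(13, 15, 12) = 15
D (Max): max(2, 12, 2) = 12
Root (Min): min(13, 15, 12) = 12

12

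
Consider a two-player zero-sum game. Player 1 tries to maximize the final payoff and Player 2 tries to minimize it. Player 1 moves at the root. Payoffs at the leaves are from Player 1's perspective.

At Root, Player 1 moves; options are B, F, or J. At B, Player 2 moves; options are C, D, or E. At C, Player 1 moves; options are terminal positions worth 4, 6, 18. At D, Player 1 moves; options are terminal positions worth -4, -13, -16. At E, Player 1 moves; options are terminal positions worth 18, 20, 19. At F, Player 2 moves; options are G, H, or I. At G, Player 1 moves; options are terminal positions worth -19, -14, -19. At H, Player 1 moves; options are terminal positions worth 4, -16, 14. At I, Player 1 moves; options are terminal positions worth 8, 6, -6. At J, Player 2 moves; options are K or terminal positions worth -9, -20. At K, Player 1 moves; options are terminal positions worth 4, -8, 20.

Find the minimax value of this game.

-4

C (Player 1): max(4, 6, 18) = 18
D (Player 1): max(-4, -13, -16) = -4
E (Player 1): max(18, 20, 19) = 20
B (Player 2): min(18, -4, 20) = -4
G (Player 1): max(-19, -14, -19) = -14
H (Player 1): max(4, -16, 14) = 14
I (Player 1): max(8, 6, -6) = 8
F (Player 2): min(-14, 14, 8) = -14
K (Player 1): max(4, -8, 20) = 20
J (Player 2): min(20, -9, -20) = -20
Root (Player 1): max(-4, -14, -20) = -4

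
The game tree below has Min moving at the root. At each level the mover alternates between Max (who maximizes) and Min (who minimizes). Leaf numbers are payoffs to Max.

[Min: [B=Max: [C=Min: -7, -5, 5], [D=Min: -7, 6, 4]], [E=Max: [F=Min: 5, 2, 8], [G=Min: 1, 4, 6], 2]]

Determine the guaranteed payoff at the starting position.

C (Min): min(-7, -5, 5) = -7
D (Min): min(-7, 6, 4) = -7
B (Max): max(-7, -7) = -7
F (Min): min(5, 2, 8) = 2
G (Min): min(1, 4, 6) = 1
E (Max): max(2, 1, 2) = 2
Root (Min): min(-7, 2) = -7

-7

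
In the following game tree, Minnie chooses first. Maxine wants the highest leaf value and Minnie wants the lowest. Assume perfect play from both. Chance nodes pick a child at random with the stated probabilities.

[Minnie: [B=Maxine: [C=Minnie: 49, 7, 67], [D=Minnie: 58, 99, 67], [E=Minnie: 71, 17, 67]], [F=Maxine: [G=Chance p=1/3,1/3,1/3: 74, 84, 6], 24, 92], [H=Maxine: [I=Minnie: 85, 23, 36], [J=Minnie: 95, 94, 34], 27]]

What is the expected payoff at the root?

C (Minnie): min(49, 7, 67) = 7
D (Minnie): min(58, 99, 67) = 58
E (Minnie): min(71, 17, 67) = 17
B (Maxine): max(7, 58, 17) = 58
G (Chance): 1/3·74 + 1/3·84 + 1/3·6 = 54.67
F (Maxine): max(54.67, 24, 92) = 92
I (Minnie): min(85, 23, 36) = 23
J (Minnie): min(95, 94, 34) = 34
H (Maxine): max(23, 34, 27) = 34
Root (Minnie): min(58, 92, 34) = 34

34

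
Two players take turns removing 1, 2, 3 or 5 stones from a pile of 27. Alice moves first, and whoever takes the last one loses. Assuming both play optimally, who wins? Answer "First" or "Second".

First

Compute winning (W) and losing (L) positions by backward induction:
i:   0  1  2  3  4  5  6  7  8  9 10 11 12 13 14 15 16 17 18 19 20 21 22 23 24 25 26 27
     W  L  W  W  W  L  W  W  W  L  W  W  W  L  W  W  W  L  W  W  W  L  W  W  W  L  W  W
Position 27 is W, so the first player wins.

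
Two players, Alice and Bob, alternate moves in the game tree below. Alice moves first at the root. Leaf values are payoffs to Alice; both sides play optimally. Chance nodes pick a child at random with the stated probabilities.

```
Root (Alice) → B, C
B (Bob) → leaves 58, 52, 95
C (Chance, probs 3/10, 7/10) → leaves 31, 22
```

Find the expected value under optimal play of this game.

B (Bob): min(58, 52, 95) = 52
C (Chance): 3/10·31 + 7/10·22 = 24.7
Root (Alice): max(52, 24.7) = 52

52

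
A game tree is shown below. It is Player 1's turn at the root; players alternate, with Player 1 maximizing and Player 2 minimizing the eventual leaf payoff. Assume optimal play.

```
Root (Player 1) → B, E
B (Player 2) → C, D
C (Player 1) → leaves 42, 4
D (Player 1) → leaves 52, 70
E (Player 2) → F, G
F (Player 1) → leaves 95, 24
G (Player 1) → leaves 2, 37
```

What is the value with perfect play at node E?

F: max(95, 24) = 95
G: max(2, 37) = 37
E: min(95, 37) = 37

37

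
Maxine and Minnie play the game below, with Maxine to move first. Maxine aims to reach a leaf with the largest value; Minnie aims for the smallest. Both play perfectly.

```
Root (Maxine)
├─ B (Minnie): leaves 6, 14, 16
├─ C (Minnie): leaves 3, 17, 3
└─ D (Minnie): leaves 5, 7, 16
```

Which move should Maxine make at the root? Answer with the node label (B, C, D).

B

B (Minnie): min(6, 14, 16) = 6
C (Minnie): min(3, 17, 3) = 3
D (Minnie): min(5, 7, 16) = 5
Root (Maxine): max(6, 3, 5) = 6
Maxine picks the child with the highest value: B (value 6).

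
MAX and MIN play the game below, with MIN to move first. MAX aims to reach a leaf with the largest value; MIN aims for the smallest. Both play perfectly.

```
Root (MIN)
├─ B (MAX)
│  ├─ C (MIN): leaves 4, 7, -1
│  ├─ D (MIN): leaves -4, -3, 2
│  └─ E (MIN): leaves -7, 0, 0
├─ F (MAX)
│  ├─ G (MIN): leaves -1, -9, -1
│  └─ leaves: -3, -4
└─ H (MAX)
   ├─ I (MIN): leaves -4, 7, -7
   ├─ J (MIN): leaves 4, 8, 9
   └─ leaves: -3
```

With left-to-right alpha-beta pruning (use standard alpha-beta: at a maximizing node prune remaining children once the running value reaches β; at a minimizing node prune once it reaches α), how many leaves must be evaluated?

16

C [α=-∞,β=+∞]: v=-1
D [α=-1,β=+∞]: v=-4 after child 1 ≤ α → α-cutoff, skip 2
E [α=-1,β=+∞]: v=-7 after child 1 ≤ α → α-cutoff, skip 2
B [α=-∞,β=+∞]: v=-1
G [α=-∞,β=-1]: v=-9
F [α=-∞,β=-1]: v=-3
I [α=-∞,β=-3]: v=-7
J [α=-7,β=-3]: v=4
H [α=-∞,β=-3]: v=4 after child 2 ≥ β → β-cutoff, skip 1
Root [α=-∞,β=+∞]: v=-3
Leaves evaluated: 16 of 21.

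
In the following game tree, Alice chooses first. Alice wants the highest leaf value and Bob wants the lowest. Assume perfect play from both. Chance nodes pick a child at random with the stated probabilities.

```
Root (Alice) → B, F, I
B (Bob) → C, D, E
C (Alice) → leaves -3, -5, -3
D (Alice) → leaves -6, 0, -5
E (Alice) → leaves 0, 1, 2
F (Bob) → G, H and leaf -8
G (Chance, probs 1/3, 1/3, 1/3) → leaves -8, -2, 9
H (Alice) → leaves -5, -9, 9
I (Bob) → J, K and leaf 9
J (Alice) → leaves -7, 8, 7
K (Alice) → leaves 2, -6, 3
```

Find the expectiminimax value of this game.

C (Alice): max(-3, -5, -3) = -3
D (Alice): max(-6, 0, -5) = 0
E (Alice): max(0, 1, 2) = 2
B (Bob): min(-3, 0, 2) = -3
G (Chance): 1/3·-8 + 1/3·-2 + 1/3·9 = -0.33
H (Alice): max(-5, -9, 9) = 9
F (Bob): min(-0.33, 9, -8) = -8
J (Alice): max(-7, 8, 7) = 8
K (Alice): max(2, -6, 3) = 3
I (Bob): min(8, 3, 9) = 3
Root (Alice): max(-3, -8, 3) = 3

3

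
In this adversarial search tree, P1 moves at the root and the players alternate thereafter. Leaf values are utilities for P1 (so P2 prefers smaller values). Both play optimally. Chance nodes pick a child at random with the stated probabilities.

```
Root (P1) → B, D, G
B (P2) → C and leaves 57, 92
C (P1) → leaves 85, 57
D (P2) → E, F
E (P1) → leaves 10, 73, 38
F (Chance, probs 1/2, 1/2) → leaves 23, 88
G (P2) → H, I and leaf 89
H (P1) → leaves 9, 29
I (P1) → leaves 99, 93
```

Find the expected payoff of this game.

57

C (P1): max(85, 57) = 85
B (P2): min(85, 57, 92) = 57
E (P1): max(10, 73, 38) = 73
F (Chance): 1/2·23 + 1/2·88 = 55.5
D (P2): min(73, 55.5) = 55.5
H (P1): max(9, 29) = 29
I (P1): max(99, 93) = 99
G (P2): min(29, 99, 89) = 29
Root (P1): max(57, 55.5, 29) = 57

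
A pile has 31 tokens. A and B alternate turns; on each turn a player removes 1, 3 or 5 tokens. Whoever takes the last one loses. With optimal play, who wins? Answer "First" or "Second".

Mark each pile size as W (mover wins) or L (mover loses):
i:   0  1  2  3  4  5  6  7  8  9 10 11 12 13 14 15 16 17 18 19 20 21 22 23 24 25 26 27 28 29 30 31
     W  L  W  L  W  L  W  L  W  L  W  L  W  L  W  L  W  L  W  L  W  L  W  L  W  L  W  L  W  L  W  L
Position 31 is L, so the second player wins.

Second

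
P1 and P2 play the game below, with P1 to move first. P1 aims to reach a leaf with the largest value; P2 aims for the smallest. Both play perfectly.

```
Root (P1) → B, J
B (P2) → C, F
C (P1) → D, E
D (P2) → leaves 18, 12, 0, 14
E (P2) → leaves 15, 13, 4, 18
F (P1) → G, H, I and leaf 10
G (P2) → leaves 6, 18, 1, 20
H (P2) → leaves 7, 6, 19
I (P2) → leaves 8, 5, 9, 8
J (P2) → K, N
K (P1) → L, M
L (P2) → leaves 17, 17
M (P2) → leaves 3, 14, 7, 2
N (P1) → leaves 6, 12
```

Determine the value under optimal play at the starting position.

12

D (P2): min(18, 12, 0, 14) = 0
E (P2): min(15, 13, 4, 18) = 4
C (P1): max(0, 4) = 4
G (P2): min(6, 18, 1, 20) = 1
H (P2): min(7, 6, 19) = 6
I (P2): min(8, 5, 9, 8) = 5
F (P1): max(1, 6, 5, 10) = 10
B (P2): min(4, 10) = 4
L (P2): min(17, 17) = 17
M (P2): min(3, 14, 7, 2) = 2
K (P1): max(17, 2) = 17
N (P1): max(6, 12) = 12
J (P2): min(17, 12) = 12
Root (P1): max(4, 12) = 12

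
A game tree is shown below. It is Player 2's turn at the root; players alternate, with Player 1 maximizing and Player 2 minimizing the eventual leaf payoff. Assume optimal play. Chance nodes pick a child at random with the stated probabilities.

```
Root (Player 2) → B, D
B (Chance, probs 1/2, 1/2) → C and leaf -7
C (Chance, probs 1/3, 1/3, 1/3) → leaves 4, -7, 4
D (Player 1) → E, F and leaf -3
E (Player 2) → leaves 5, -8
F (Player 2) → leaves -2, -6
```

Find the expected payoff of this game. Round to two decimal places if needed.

-3.33

C (Chance): 1/3·4 + 1/3·-7 + 1/3·4 = 0.33
B (Chance): 1/2·0.33 + 1/2·-7 = -3.33
E (Player 2): min(5, -8) = -8
F (Player 2): min(-2, -6) = -6
D (Player 1): max(-8, -6, -3) = -3
Root (Player 2): min(-3.33, -3) = -3.33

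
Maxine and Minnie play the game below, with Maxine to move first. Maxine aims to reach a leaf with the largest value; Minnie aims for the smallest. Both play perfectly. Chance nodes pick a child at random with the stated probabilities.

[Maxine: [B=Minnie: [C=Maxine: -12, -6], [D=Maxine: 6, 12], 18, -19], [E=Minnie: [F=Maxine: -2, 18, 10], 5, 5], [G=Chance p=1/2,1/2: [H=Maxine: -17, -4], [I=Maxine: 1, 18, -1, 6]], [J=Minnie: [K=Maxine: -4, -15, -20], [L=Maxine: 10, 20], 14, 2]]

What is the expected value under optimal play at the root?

7

C (Maxine): max(-12, -6) = -6
D (Maxine): max(6, 12) = 12
B (Minnie): min(-6, 12, 18, -19) = -19
F (Maxine): max(-2, 18, 10) = 18
E (Minnie): min(18, 5, 5) = 5
H (Maxine): max(-17, -4) = -4
I (Maxine): max(1, 18, -1, 6) = 18
G (Chance): 1/2·-4 + 1/2·18 = 7
K (Maxine): max(-4, -15, -20) = -4
L (Maxine): max(10, 20) = 20
J (Minnie): min(-4, 20, 14, 2) = -4
Root (Maxine): max(-19, 5, 7, -4) = 7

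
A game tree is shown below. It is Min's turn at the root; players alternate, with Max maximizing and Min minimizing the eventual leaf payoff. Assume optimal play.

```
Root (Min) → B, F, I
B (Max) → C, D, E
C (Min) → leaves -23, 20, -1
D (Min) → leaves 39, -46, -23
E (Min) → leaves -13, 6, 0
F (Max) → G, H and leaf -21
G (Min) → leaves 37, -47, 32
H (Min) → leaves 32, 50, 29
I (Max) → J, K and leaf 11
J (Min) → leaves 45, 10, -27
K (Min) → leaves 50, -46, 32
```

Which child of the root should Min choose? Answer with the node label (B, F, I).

B

C (Min): min(-23, 20, -1) = -23
D (Min): min(39, -46, -23) = -46
E (Min): min(-13, 6, 0) = -13
B (Max): max(-23, -46, -13) = -13
G (Min): min(37, -47, 32) = -47
H (Min): min(32, 50, 29) = 29
F (Max): max(-47, 29, -21) = 29
J (Min): min(45, 10, -27) = -27
K (Min): min(50, -46, 32) = -46
I (Max): max(-27, -46, 11) = 11
Root (Min): min(-13, 29, 11) = -13
Min picks the child with the lowest value: B (value -13).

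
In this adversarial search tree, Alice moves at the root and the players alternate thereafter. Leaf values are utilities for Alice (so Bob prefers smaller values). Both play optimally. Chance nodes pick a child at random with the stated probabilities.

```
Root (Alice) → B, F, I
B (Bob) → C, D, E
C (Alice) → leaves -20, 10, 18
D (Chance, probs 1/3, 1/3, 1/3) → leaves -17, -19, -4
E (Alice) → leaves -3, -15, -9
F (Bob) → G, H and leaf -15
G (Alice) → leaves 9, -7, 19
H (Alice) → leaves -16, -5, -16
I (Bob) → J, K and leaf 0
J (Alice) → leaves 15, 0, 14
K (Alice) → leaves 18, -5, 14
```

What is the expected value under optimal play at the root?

0

C (Alice): max(-20, 10, 18) = 18
D (Chance): 1/3·-17 + 1/3·-19 + 1/3·-4 = -13.33
E (Alice): max(-3, -15, -9) = -3
B (Bob): min(18, -13.33, -3) = -13.33
G (Alice): max(9, -7, 19) = 19
H (Alice): max(-16, -5, -16) = -5
F (Bob): min(19, -5, -15) = -15
J (Alice): max(15, 0, 14) = 15
K (Alice): max(18, -5, 14) = 18
I (Bob): min(15, 18, 0) = 0
Root (Alice): max(-13.33, -15, 0) = 0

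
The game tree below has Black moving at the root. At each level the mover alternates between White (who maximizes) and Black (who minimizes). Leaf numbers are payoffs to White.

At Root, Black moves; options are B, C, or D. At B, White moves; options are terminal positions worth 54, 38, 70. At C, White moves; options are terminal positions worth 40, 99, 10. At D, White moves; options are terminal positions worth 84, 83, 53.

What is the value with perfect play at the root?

B (White): max(54, 38, 70) = 70
C (White): max(40, 99, 10) = 99
D (White): max(84, 83, 53) = 84
Root (Black): min(70, 99, 84) = 70

70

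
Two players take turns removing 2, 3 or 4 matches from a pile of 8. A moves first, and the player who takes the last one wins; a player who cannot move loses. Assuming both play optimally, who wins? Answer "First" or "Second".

First

Mark each pile size as W (mover wins) or L (mover loses):
i:   0  1  2  3  4  5  6  7  8
     L  L  W  W  W  W  L  L  W
Position 8 is W, so the first player wins.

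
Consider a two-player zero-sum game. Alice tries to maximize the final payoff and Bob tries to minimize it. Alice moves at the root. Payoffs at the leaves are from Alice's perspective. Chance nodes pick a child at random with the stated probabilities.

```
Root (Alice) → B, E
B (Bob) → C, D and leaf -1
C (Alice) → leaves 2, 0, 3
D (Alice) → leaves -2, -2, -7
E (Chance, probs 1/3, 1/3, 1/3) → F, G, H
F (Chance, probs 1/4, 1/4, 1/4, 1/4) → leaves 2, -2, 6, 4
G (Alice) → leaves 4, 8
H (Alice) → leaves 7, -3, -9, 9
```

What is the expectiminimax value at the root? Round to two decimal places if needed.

C (Alice): max(2, 0, 3) = 3
D (Alice): max(-2, -2, -7) = -2
B (Bob): min(3, -2, -1) = -2
F (Chance): 1/4·2 + 1/4·-2 + 1/4·6 + 1/4·4 = 2.5
G (Alice): max(4, 8) = 8
H (Alice): max(7, -3, -9, 9) = 9
E (Chance): 1/3·2.5 + 1/3·8 + 1/3·9 = 6.5
Root (Alice): max(-2, 6.5) = 6.5

6.5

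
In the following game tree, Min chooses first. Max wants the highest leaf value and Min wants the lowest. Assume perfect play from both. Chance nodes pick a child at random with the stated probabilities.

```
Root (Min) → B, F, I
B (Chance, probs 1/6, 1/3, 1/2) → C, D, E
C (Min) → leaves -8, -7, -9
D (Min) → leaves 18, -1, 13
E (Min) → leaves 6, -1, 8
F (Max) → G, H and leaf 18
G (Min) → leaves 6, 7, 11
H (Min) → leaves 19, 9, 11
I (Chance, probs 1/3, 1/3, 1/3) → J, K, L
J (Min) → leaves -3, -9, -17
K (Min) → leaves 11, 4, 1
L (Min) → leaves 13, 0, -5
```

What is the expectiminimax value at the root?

C (Min): min(-8, -7, -9) = -9
D (Min): min(18, -1, 13) = -1
E (Min): min(6, -1, 8) = -1
B (Chance): 1/6·-9 + 1/3·-1 + 1/2·-1 = -2.33
G (Min): min(6, 7, 11) = 6
H (Min): min(19, 9, 11) = 9
F (Max): max(6, 9, 18) = 18
J (Min): min(-3, -9, -17) = -17
K (Min): min(11, 4, 1) = 1
L (Min): min(13, 0, -5) = -5
I (Chance): 1/3·-17 + 1/3·1 + 1/3·-5 = -7
Root (Min): min(-2.33, 18, -7) = -7

-7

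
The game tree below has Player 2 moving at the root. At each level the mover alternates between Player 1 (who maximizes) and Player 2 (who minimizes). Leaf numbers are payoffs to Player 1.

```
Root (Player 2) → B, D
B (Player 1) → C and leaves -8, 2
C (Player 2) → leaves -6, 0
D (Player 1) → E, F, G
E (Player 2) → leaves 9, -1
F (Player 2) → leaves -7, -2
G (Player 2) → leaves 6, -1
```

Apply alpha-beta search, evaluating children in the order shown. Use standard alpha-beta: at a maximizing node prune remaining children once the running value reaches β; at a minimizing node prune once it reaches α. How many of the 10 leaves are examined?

9

C [α=-∞,β=+∞]: v=-6
B [α=-∞,β=+∞]: v=2
E [α=-∞,β=2]: v=-1
F [α=-1,β=2]: v=-7 after child 1 ≤ α → α-cutoff, skip 1
G [α=-1,β=2]: v=-1
D [α=-∞,β=2]: v=-1
Root [α=-∞,β=+∞]: v=-1
Leaves evaluated: 9 of 10.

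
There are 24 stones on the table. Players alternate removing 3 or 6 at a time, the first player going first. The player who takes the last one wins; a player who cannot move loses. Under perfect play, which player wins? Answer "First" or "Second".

Positions where the player to move wins (W) vs loses (L):
i:   0  1  2  3  4  5  6  7  8  9 10 11 12 13 14 15 16 17 18 19 20 21 22 23 24
     L  L  L  W  W  W  W  W  W  L  L  L  W  W  W  W  W  W  L  L  L  W  W  W  W
Position 24 is W, so the first player wins.

First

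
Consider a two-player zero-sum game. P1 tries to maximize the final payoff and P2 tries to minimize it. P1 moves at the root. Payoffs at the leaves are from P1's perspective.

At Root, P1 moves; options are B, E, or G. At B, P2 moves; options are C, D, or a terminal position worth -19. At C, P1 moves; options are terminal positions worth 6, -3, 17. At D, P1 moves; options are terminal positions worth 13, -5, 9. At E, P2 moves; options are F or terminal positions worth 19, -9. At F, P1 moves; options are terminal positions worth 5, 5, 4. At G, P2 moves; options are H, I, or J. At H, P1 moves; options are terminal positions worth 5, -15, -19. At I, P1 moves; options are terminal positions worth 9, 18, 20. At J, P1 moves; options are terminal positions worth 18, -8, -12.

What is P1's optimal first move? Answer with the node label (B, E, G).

C (P1): max(6, -3, 17) = 17
D (P1): max(13, -5, 9) = 13
B (P2): min(17, 13, -19) = -19
F (P1): max(5, 5, 4) = 5
E (P2): min(5, 19, -9) = -9
H (P1): max(5, -15, -19) = 5
I (P1): max(9, 18, 20) = 20
J (P1): max(18, -8, -12) = 18
G (P2): min(5, 20, 18) = 5
Root (P1): max(-19, -9, 5) = 5
P1 picks the child with the highest value: G (value 5).

G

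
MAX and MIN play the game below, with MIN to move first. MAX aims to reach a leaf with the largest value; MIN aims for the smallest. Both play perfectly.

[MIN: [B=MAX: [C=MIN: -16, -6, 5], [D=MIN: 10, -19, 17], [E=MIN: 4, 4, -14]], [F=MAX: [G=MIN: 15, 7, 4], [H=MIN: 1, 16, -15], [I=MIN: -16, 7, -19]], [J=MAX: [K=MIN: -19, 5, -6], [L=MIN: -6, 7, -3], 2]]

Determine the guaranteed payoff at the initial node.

C (MIN): min(-16, -6, 5) = -16
D (MIN): min(10, -19, 17) = -19
E (MIN): min(4, 4, -14) = -14
B (MAX): max(-16, -19, -14) = -14
G (MIN): min(15, 7, 4) = 4
H (MIN): min(1, 16, -15) = -15
I (MIN): min(-16, 7, -19) = -19
F (MAX): max(4, -15, -19) = 4
K (MIN): min(-19, 5, -6) = -19
L (MIN): min(-6, 7, -3) = -6
J (MAX): max(-19, -6, 2) = 2
Root (MIN): min(-14, 4, 2) = -14

-14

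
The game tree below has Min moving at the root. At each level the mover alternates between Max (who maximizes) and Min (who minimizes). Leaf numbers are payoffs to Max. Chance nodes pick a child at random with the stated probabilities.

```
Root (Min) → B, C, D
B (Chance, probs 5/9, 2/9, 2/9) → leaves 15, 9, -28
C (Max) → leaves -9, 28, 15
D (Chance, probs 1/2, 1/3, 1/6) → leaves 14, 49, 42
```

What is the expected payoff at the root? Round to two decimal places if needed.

B (Chance): 5/9·15 + 2/9·9 + 2/9·-28 = 4.11
C (Max): max(-9, 28, 15) = 28
D (Chance): 1/2·14 + 1/3·49 + 1/6·42 = 30.33
Root (Min): min(4.11, 28, 30.33) = 4.11

4.11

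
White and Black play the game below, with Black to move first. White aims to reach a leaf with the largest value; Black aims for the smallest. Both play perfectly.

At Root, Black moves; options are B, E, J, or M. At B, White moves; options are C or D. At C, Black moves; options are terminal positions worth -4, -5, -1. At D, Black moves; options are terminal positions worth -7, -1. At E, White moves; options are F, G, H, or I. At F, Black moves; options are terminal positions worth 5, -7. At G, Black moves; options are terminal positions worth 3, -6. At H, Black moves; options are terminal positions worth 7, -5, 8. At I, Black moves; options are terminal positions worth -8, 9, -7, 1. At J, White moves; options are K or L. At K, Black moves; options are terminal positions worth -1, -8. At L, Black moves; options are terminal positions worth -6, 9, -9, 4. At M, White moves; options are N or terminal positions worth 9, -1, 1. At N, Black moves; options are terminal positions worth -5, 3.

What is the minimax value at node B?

-5

C: min(-4, -5, -1) = -5
D: min(-7, -1) = -7
B: max(-5, -7) = -5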